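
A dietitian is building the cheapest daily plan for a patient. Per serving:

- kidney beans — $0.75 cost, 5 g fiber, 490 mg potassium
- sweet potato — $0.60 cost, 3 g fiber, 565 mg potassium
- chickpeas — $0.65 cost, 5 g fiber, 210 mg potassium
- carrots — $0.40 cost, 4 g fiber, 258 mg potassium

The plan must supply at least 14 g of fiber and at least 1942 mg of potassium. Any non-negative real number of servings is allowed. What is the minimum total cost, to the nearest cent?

$2.24

Check every corner: each single food scaled to meet both minima, and each pair solved so both constraints bind.
kidney beans only: max(14/5, 1942/490) = 3.963 servings → $2.97.
sweet potato only: max(14/3, 1942/565) = 4.667 servings → $2.80.
chickpeas only: max(14/5, 1942/210) = 9.248 servings → $6.01.
carrots only: max(14/4, 1942/258) = 7.527 servings → $3.01.
kidney beans + sweet potato with both tight: 1.538 servings and 2.103 servings → $2.42.
kidney beans + chickpeas: intersection lies outside the first quadrant.
kidney beans + carrots: intersection lies outside the first quadrant.
sweet potato + chickpeas with both tight: 3.084 servings and 0.9494 servings → $2.47.
sweet potato + carrots with both tight: 2.797 servings and 1.402 servings → $2.24.
chickpeas + carrots: intersection lies outside the first quadrant.
So the least-cost plan costs $2.24.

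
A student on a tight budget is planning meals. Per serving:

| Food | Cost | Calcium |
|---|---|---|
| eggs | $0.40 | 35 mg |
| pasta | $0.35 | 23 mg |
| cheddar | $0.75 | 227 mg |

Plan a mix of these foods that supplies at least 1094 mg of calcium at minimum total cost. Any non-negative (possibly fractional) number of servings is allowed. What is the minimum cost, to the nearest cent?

$3.61

Cost per mg of calcium: cheddar $0.0033, eggs $0.0114, pasta $0.0152.
With no serving limits, use only cheddar: 1094 mg / 227 mg = 4.819 servings × $0.75 = $3.61.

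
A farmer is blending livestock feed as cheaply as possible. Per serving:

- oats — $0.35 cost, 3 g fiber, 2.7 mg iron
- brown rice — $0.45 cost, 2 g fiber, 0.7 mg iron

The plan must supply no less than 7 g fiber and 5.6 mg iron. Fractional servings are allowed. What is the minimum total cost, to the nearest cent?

Two binding constraints pin down two serving amounts, so the optimal mix uses at most two foods. The candidates are each food alone (scaled to the tighter of fiber/iron) and each pair with both constraints tight.
oats only: max(7/3, 5.6/2.7) = 2.333 servings → $0.82.
brown rice only: max(7/2, 5.6/0.7) = 8 servings → $3.60.
oats + brown rice with both tight: 1.909 servings and 0.6364 servings → $0.95.
Cheapest feasible corner: $0.82.

$0.82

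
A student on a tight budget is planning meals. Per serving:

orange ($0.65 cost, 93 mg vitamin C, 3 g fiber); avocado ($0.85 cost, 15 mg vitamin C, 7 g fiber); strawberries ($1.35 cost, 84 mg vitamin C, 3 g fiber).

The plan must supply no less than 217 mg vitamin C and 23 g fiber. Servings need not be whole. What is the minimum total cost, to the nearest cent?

$3.35

orange only: max(217/93, 23/3) = 7.667 servings → $4.98.
avocado only: max(217/15, 23/7) = 14.47 servings → $12.30.
strawberries only: max(217/84, 23/3) = 7.667 servings → $10.35.
orange + avocado with both tight: 1.937 servings and 2.455 servings → $3.35.
orange + strawberries with both targets exact would need a negative amount; discard.
avocado + strawberries with both tight: 2.359 servings and 2.162 servings → $4.92.
Cheapest feasible corner: $3.35.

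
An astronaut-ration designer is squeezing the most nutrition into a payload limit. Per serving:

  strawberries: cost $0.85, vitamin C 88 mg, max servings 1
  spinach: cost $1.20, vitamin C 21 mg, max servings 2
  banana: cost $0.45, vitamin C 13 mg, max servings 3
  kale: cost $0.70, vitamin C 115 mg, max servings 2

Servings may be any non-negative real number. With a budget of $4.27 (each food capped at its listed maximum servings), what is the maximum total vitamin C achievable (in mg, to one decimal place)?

Vitamin C per dollar: kale 164.3, strawberries 103.5, banana 28.89, spinach 17.5.
Take 2 servings of kale: spends $1.40, +230.0 mg vitamin C (running total 230.0 mg).
Take 1 serving of strawberries: spends $0.85, +88.0 mg vitamin C (running total 318.0 mg).
Take 3 servings of banana: spends $1.35, +39.0 mg vitamin C (running total 357.0 mg).
Take 0.5583 servings of spinach: spends $0.67, +11.7 mg vitamin C (running total 368.7 mg).
Filling greedily by vitamin C-per-dollar is optimal for one linear limit, giving 368.7 mg.

368.7 mg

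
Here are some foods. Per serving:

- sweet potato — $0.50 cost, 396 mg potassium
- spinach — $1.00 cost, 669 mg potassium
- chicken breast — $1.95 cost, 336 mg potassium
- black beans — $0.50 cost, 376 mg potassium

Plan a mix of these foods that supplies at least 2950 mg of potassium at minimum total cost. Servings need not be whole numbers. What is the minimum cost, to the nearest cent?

$3.72

Cost per mg of potassium: sweet potato $0.0013, black beans $0.0013, spinach $0.0015, chicken breast $0.0058.
With no serving limits, use only sweet potato: 2950 mg / 396 mg = 7.449 servings × $0.50 = $3.72.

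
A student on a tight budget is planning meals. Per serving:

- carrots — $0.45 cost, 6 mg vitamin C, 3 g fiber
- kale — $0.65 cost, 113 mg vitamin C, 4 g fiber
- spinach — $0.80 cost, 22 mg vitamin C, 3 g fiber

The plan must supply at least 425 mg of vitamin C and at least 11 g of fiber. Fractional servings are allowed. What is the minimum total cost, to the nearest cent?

$2.44

For a min-cost LP with two ≥-constraints, a basic feasible solution has at most two positive variables.
carrots only: max(425/6, 11/3) = 70.83 servings → $31.88.
kale only: max(425/113, 11/4) = 3.761 servings → $2.44.
spinach only: max(425/22, 11/3) = 19.32 servings → $15.45.
carrots + kale with both targets exact would need a negative amount; discard.
carrots + spinach: the both-tight solution has a negative serving — not a feasible corner.
kale + spinach: intersection lies outside the first quadrant.
Cheapest feasible corner: $2.44.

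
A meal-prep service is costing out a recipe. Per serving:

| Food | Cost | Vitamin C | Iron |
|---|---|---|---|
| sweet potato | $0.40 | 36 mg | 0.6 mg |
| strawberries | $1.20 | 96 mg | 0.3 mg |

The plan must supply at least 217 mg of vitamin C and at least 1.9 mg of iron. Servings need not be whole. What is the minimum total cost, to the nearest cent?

The cheapest plan sits at a corner of the feasible region — with two constraints it uses at most two foods.
sweet potato only: max(217/36, 1.9/0.6) = 6.028 servings → $2.41.
strawberries only: max(217/96, 1.9/0.3) = 6.333 servings → $7.60.
sweet potato + strawberries with both tight: 2.506 servings and 1.321 servings → $2.59.
Cheapest feasible corner: $2.41.

$2.41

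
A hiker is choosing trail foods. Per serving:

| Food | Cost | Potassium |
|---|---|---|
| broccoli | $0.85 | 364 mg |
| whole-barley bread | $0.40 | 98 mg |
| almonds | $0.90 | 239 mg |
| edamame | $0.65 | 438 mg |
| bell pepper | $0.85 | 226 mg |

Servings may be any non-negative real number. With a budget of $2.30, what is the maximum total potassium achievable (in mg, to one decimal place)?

1549.8 mg

Potassium per dollar: edamame 673.8, broccoli 428.2, bell pepper 265.9, almonds 265.6, whole-barley bread 245.
With no serving limits, spend the whole cost allowance on edamame: $2.30 / $0.65 × 438 mg = 1549.8 mg.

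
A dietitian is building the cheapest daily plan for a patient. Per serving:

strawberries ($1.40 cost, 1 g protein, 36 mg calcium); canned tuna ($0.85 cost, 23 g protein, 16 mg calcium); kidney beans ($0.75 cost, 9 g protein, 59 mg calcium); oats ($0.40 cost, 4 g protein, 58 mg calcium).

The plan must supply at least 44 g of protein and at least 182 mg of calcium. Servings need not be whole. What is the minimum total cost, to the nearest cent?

This is a tiny linear program; its minimum lies at a vertex of the feasible set. List the vertices and price them.
strawberries only: max(44/1, 182/36) = 44 servings → $61.60.
canned tuna only: max(44/23, 182/16) = 11.38 servings → $9.67.
kidney beans only: max(44/9, 182/59) = 4.889 servings → $3.67.
oats only: max(44/4, 182/58) = 11 servings → $4.40.
strawberries + canned tuna with both tight: 4.288 servings and 1.727 servings → $7.47.
strawberries + kidney beans with both targets exact would need a negative amount; discard.
strawberries + oats: intersection lies outside the first quadrant.
canned tuna + kidney beans with both tight: 0.7898 servings and 2.871 servings → $2.82.
canned tuna + oats with both tight: 1.436 servings and 2.742 servings → $2.32.
kidney beans + oats: the both-tight solution has a negative serving — not a feasible corner.
Cheapest feasible corner: $2.32.

$2.32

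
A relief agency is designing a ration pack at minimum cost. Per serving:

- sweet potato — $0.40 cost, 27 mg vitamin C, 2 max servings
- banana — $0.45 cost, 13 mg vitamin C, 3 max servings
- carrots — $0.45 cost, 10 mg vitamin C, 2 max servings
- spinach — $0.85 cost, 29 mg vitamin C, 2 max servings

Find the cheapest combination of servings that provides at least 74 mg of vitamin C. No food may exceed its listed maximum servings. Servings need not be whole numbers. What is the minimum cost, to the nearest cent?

Cost per mg of vitamin C: sweet potato $0.0148, spinach $0.0293, banana $0.0346, carrots $0.0450.
Take 2 servings of sweet potato: +54.0 mg vitamin C for $0.80 (total $0.80, still need 20.0 mg).
Take 0.6897 servings of spinach: +20.0 mg vitamin C for $0.59 (total $1.39, still need 0.0 mg).
Filling from the cheapest source first is optimal under one linear minimum: $1.39.

$1.39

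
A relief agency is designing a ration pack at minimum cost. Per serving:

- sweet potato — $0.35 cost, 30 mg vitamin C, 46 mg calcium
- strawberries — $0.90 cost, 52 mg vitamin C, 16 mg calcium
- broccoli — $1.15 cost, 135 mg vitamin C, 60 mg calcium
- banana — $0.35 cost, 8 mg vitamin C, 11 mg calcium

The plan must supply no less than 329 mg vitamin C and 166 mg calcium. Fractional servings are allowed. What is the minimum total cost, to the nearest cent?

Minimising a linear cost over {vitamin C ≥ 329, calcium ≥ 166, servings ≥ 0} — the optimum is at a vertex, using one or two foods.
sweet potato only: max(329/30, 166/46) = 10.97 servings → $3.84.
strawberries only: max(329/52, 166/16) = 10.38 servings → $9.34.
broccoli only: max(329/135, 166/60) = 2.767 servings → $3.18.
banana only: max(329/8, 166/11) = 41.12 servings → $14.39.
sweet potato + strawberries with both tight: 1.762 servings and 5.311 servings → $5.40.
sweet potato + broccoli with both tight: 0.6054 servings and 2.302 servings → $2.86.
sweet potato + banana with both targets exact would need a negative amount; discard.
strawberries + broccoli: the both-tight solution has a negative serving — not a feasible corner.
strawberries + banana with both tight: 5.16 servings and 7.586 servings → $7.30.
broccoli + banana with both tight: 2.28 servings and 2.657 servings → $3.55.
Cheapest feasible corner: $2.86.

$2.86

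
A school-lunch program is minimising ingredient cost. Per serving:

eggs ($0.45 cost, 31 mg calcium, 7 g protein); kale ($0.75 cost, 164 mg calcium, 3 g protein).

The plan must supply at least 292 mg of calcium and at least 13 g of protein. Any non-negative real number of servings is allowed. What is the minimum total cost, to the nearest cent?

Minimising a linear cost over {calcium ≥ 292, protein ≥ 13, servings ≥ 0} — the optimum is at a vertex, using one or two foods.
eggs only: max(292/31, 13/7) = 9.419 servings → $4.24.
kale only: max(292/164, 13/3) = 4.333 servings → $3.25.
eggs + kale with both tight: 1.191 servings and 1.555 servings → $1.70.
Cheapest feasible corner: $1.70.

$1.70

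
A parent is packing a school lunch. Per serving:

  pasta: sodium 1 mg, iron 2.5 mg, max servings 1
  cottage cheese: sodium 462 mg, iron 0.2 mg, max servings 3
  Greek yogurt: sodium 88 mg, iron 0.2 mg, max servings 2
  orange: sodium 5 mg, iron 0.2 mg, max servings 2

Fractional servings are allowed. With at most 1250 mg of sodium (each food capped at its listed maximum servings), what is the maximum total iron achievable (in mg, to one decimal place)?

3.8 mg

Iron per mg sodium: pasta 2.5, orange 0.04, Greek yogurt 0.002273, cottage cheese 0.0004329.
Take 1 serving of pasta: uses 1 mg sodium, +2.5 mg iron (running total 2.5 mg).
Take 2 servings of orange: uses 10 mg sodium, +0.4 mg iron (running total 2.9 mg).
Take 2 servings of Greek yogurt: uses 176 mg sodium, +0.4 mg iron (running total 3.3 mg).
Take 2.301 servings of cottage cheese: uses 1063 mg sodium, +0.5 mg iron (running total 3.8 mg).
Filling greedily by iron-per-mg sodium is optimal for one linear limit, giving 3.8 mg.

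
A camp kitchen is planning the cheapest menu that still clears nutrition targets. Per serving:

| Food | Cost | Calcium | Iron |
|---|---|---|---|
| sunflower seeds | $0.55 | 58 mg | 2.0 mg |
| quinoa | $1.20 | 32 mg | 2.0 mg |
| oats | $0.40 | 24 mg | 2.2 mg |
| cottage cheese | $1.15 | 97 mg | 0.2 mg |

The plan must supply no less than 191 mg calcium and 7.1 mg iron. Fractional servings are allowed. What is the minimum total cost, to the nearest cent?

$1.88

With two linear requirements the optimum uses one or two foods; enumerate the corners.
sunflower seeds only: max(191/58, 7.1/2.0) = 3.55 servings → $1.95.
quinoa only: max(191/32, 7.1/2.0) = 5.969 servings → $7.16.
oats only: max(191/24, 7.1/2.2) = 7.958 servings → $3.18.
cottage cheese only: max(191/97, 7.1/0.2) = 35.5 servings → $40.83.
sunflower seeds + quinoa with both tight: 2.977 servings and 0.5731 servings → $2.33.
sunflower seeds + oats with both tight: 3.138 servings and 0.3744 servings → $1.88.
sunflower seeds + cottage cheese with both targets exact would need a negative amount; discard.
quinoa + oats: the both-tight solution has a negative serving — not a feasible corner.
quinoa + cottage cheese with both tight: 3.467 servings and 0.8252 servings → $5.11.
oats + cottage cheese with both tight: 3.118 servings and 1.198 servings → $2.62.
So the least-cost plan costs $1.88.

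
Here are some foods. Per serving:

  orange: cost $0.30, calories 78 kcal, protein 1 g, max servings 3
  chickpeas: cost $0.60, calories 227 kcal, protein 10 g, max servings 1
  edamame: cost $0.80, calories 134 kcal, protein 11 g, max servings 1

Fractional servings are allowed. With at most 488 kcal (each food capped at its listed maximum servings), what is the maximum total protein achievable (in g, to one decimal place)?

22.6 g

Protein per kcal: edamame 0.08209, chickpeas 0.04405, orange 0.01282.
Take 1 serving of edamame: uses 134 kcal, +11.0 g protein (running total 11.0 g).
Take 1 serving of chickpeas: uses 227 kcal, +10.0 g protein (running total 21.0 g).
Take 1.628 servings of orange: uses 127 kcal, +1.6 g protein (running total 22.6 g).
Filling greedily by protein-per-kcal is optimal for one linear limit, giving 22.6 g.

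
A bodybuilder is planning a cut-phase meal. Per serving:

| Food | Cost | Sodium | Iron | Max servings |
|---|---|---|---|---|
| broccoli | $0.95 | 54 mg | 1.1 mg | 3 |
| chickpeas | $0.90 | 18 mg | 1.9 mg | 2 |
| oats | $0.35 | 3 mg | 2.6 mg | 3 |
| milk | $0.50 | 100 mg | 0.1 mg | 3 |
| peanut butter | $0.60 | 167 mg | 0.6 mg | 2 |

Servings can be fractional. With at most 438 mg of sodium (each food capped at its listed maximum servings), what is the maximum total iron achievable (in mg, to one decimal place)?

Iron per mg sodium: oats 0.8667, chickpeas 0.1056, broccoli 0.02037, peanut butter 0.003593, milk 0.001.
Take 3 servings of oats: uses 9 mg sodium, +7.8 mg iron (running total 7.8 mg).
Take 2 servings of chickpeas: uses 36 mg sodium, +3.8 mg iron (running total 11.6 mg).
Take 3 servings of broccoli: uses 162 mg sodium, +3.3 mg iron (running total 14.9 mg).
Take 1.383 servings of peanut butter: uses 231 mg sodium, +0.8 mg iron (running total 15.7 mg).
Filling greedily by iron-per-mg sodium is optimal for one linear limit, giving 15.7 mg.

15.7 mg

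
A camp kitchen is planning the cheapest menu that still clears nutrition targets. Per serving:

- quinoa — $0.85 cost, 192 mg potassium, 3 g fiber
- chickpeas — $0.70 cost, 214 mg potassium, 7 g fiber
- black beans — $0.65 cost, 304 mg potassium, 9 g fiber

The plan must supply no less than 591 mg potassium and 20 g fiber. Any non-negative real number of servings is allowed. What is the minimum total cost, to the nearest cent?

Compare the cost at each extreme point of the feasible region.
quinoa only: max(591/192, 20/3) = 6.667 servings → $5.67.
chickpeas only: max(591/214, 20/7) = 2.857 servings → $2.00.
black beans only: max(591/304, 20/9) = 2.222 servings → $1.44.
quinoa + chickpeas: the both-tight solution has a negative serving — not a feasible corner.
quinoa + black beans: intersection lies outside the first quadrant.
chickpeas + black beans with both targets exact would need a negative amount; discard.
The minimum over all feasible corners is $1.44.

$1.44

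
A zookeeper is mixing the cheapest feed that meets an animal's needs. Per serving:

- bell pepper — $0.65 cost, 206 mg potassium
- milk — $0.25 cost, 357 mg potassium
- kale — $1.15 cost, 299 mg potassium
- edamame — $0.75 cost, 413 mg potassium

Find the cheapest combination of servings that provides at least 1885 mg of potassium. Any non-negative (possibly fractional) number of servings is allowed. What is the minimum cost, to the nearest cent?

$1.32

Cost per mg of potassium: milk $0.0007, edamame $0.0018, bell pepper $0.0032, kale $0.0038.
With no serving limits, use only milk: 1885 mg / 357 mg = 5.28 servings × $0.25 = $1.32.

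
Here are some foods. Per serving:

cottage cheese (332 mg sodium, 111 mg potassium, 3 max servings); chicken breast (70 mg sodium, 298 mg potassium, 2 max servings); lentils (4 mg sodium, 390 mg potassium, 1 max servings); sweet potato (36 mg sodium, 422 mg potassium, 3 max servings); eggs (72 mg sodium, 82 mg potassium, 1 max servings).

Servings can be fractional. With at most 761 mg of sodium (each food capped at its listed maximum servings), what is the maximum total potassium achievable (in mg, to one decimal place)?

2480.1 mg

Potassium per mg sodium: lentils 97.5, sweet potato 11.72, chicken breast 4.257, eggs 1.139, cottage cheese 0.3343.
Take 1 serving of lentils: uses 4 mg sodium, +390.0 mg potassium (running total 390.0 mg).
Take 3 servings of sweet potato: uses 108 mg sodium, +1266.0 mg potassium (running total 1656.0 mg).
Take 2 servings of chicken breast: uses 140 mg sodium, +596.0 mg potassium (running total 2252.0 mg).
Take 1 serving of eggs: uses 72 mg sodium, +82.0 mg potassium (running total 2334.0 mg).
Take 1.316 servings of cottage cheese: uses 437 mg sodium, +146.1 mg potassium (running total 2480.1 mg).
Filling greedily by potassium-per-mg sodium is optimal for one linear limit, giving 2480.1 mg.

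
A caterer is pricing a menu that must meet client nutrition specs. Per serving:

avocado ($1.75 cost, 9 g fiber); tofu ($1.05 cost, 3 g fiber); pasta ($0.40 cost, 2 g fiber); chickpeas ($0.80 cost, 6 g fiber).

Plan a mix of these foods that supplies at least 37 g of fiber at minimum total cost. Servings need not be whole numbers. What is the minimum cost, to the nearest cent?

$4.93

Cost per g of fiber: chickpeas $0.1333, avocado $0.1944, pasta $0.2000, tofu $0.3500.
With no serving limits, use only chickpeas: 37 g / 6 g = 6.167 servings × $0.80 = $4.93.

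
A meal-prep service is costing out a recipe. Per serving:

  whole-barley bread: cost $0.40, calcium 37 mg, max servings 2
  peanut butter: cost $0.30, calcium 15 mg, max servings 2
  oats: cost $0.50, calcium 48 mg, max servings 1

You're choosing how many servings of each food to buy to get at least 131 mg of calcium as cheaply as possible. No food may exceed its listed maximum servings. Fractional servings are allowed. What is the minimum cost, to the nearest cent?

$1.48

Cost per mg of calcium: oats $0.0104, whole-barley bread $0.0108, peanut butter $0.0200.
Take 1 serving of oats: +48.0 mg calcium for $0.50 (total $0.50, still need 83.0 mg).
Take 2 servings of whole-barley bread: +74.0 mg calcium for $0.80 (total $1.30, still need 9.0 mg).
Take 0.6 servings of peanut butter: +9.0 mg calcium for $0.18 (total $1.48, still need 0.0 mg).
Filling from the cheapest source first is optimal under one linear minimum: $1.48.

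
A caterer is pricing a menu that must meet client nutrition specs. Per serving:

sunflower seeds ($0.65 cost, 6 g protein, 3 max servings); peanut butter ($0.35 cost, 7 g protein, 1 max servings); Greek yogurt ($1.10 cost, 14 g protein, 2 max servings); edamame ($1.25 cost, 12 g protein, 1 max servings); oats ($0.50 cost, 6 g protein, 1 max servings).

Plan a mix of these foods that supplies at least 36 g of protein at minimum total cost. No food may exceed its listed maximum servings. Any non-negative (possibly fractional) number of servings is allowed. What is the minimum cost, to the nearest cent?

Cost per g of protein: peanut butter $0.0500, Greek yogurt $0.0786, oats $0.0833, edamame $0.1042, sunflower seeds $0.1083.
Take 1 serving of peanut butter: +7.0 g protein for $0.35 (total $0.35, still need 29.0 g).
Take 2 servings of Greek yogurt: +28.0 g protein for $2.20 (total $2.55, still need 1.0 g).
Take 0.1667 servings of oats: +1.0 g protein for $0.08 (total $2.63, still need 0.0 g).
Filling from the cheapest source first is optimal under one linear minimum: $2.63.

$2.63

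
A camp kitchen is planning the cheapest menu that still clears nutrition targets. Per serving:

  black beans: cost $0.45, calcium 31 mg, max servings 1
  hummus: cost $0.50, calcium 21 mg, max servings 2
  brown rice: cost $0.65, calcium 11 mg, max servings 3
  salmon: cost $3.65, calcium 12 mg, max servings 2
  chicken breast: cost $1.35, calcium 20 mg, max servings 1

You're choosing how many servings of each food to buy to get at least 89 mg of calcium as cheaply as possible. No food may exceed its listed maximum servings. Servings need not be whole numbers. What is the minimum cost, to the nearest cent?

Cost per mg of calcium: black beans $0.0145, hummus $0.0238, brown rice $0.0591, chicken breast $0.0675, salmon $0.3042.
Take 1 serving of black beans: +31.0 mg calcium for $0.45 (total $0.45, still need 58.0 mg).
Take 2 servings of hummus: +42.0 mg calcium for $1.00 (total $1.45, still need 16.0 mg).
Take 1.455 servings of brown rice: +16.0 mg calcium for $0.95 (total $2.40, still need 0.0 mg).
Greedy by cheapest-per-mg is optimal for a single linear constraint, so the minimum cost is $2.40.

$2.40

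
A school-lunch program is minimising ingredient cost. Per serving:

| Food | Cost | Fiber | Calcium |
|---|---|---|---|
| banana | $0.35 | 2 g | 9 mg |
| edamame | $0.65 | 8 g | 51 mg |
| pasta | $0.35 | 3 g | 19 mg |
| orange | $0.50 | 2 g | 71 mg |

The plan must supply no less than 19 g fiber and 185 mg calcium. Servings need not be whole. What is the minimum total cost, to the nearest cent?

An LP optimum is at a vertex; with two nutrient constraints at most two foods are used. Check each candidate.
banana only: max(19/2, 185/9) = 20.56 servings → $7.19.
edamame only: max(19/8, 185/51) = 3.627 servings → $2.36.
pasta only: max(19/3, 185/19) = 9.737 servings → $3.41.
orange only: max(19/2, 185/71) = 9.5 servings → $4.75.
banana + edamame: the both-tight solution has a negative serving — not a feasible corner.
banana + pasta: intersection lies outside the first quadrant.
banana + orange with both tight: 7.895 servings and 1.605 servings → $3.57.
edamame + pasta: the both-tight solution has a negative serving — not a feasible corner.
edamame + orange with both tight: 2.101 servings and 1.097 servings → $1.91.
pasta + orange with both tight: 5.594 servings and 1.109 servings → $2.51.
Cheapest feasible corner: $1.91.

$1.91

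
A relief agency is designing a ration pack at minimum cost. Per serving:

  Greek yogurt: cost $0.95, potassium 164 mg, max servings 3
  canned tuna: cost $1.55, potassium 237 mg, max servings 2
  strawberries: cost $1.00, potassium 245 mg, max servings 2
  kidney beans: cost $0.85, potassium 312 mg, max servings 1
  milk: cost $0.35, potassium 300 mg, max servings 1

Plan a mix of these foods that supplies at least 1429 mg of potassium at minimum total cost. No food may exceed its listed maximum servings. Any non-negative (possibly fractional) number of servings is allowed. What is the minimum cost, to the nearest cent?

$5.09

Cost per mg of potassium: milk $0.0012, kidney beans $0.0027, strawberries $0.0041, Greek yogurt $0.0058, canned tuna $0.0065.
Take 1 serving of milk: +300.0 mg potassium for $0.35 (total $0.35, still need 1129.0 mg).
Take 1 serving of kidney beans: +312.0 mg potassium for $0.85 (total $1.20, still need 817.0 mg).
Take 2 servings of strawberries: +490.0 mg potassium for $2.00 (total $3.20, still need 327.0 mg).
Take 1.994 servings of Greek yogurt: +327.0 mg potassium for $1.89 (total $5.09, still need 0.0 mg).
Greedy by cheapest-per-mg is optimal for a single linear constraint, so the minimum cost is $5.09.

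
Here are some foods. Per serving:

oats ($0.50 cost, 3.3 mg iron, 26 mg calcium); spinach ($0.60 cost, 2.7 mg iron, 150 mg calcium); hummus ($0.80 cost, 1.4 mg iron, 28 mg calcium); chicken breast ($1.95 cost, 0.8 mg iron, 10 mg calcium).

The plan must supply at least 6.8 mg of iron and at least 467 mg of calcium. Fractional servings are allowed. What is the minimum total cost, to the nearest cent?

With two linear requirements the optimum uses one or two foods; enumerate the corners.
oats only: max(6.8/3.3, 467/26) = 17.96 servings → $8.98.
spinach only: max(6.8/2.7, 467/150) = 3.113 servings → $1.87.
hummus only: max(6.8/1.4, 467/28) = 16.68 servings → $13.34.
chicken breast only: max(6.8/0.8, 467/10) = 46.7 servings → $91.06.
oats + spinach with both targets exact would need a negative amount; discard.
oats + hummus: intersection lies outside the first quadrant.
oats + chicken breast with both targets exact would need a negative amount; discard.
spinach + hummus with both targets exact would need a negative amount; discard.
spinach + chicken breast: intersection lies outside the first quadrant.
hummus + chicken breast with both targets exact would need a negative amount; discard.
Cheapest feasible corner: $1.87.

$1.87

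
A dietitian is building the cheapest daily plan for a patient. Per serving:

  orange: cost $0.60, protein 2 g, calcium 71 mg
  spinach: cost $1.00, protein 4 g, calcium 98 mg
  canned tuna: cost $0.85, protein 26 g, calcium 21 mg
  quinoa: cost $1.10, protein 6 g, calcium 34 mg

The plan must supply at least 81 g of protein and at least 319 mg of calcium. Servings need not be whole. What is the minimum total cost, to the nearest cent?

$4.60

A basic optimal solution has at most two foods positive. Try each food alone and each pair with both targets met exactly.
orange only: max(81/2, 319/71) = 40.5 servings → $24.30.
spinach only: max(81/4, 319/98) = 20.25 servings → $20.25.
canned tuna only: max(81/26, 319/21) = 15.19 servings → $12.91.
quinoa only: max(81/6, 319/34) = 13.5 servings → $14.85.
orange + spinach with both targets exact would need a negative amount; discard.
orange + canned tuna with both tight: 3.655 servings and 2.834 servings → $4.60.
orange + quinoa: the both-tight solution has a negative serving — not a feasible corner.
spinach + canned tuna with both tight: 2.676 servings and 2.704 servings → $4.97.
spinach + quinoa with both targets exact would need a negative amount; discard.
canned tuna + quinoa with both tight: 1.108 servings and 8.698 servings → $10.51.
So the least-cost plan costs $4.60.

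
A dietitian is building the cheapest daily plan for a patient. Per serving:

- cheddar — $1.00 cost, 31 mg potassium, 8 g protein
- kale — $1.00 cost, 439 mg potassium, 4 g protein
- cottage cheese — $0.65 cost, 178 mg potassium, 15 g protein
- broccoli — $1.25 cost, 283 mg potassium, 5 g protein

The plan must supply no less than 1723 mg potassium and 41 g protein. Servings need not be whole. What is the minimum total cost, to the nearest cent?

$4.39

A basic optimal solution has at most two foods positive. Try each food alone and each pair with both targets met exactly.
cheddar only: max(1723/31, 41/8) = 55.58 servings → $55.58.
kale only: max(1723/439, 41/4) = 10.25 servings → $10.25.
cottage cheese only: max(1723/178, 41/15) = 9.68 servings → $6.29.
broccoli only: max(1723/283, 41/5) = 8.2 servings → $10.25.
cheddar + kale with both tight: 3.278 servings and 3.693 servings → $6.97.
cheddar + cottage cheese: the both-tight solution has a negative serving — not a feasible corner.
cheddar + broccoli with both tight: 1.417 servings and 5.933 servings → $8.83.
kale + cottage cheese with both tight: 3.158 servings and 1.891 servings → $4.39.
kale + broccoli: intersection lies outside the first quadrant.
cottage cheese + broccoli with both tight: 0.8906 servings and 5.528 servings → $7.49.
So the least-cost plan costs $4.39.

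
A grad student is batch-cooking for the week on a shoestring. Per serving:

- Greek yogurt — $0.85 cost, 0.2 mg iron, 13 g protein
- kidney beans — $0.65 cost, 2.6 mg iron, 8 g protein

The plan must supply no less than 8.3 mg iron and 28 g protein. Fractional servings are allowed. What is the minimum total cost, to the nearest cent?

$2.23

For a min-cost LP with two ≥-constraints, a basic feasible solution has at most two positive variables.
Greek yogurt only: max(8.3/0.2, 28/13) = 41.5 servings → $35.27.
kidney beans only: max(8.3/2.6, 28/8) = 3.5 servings → $2.27.
Greek yogurt + kidney beans with both tight: 0.1988 servings and 3.177 servings → $2.23.
The minimum over all feasible corners is $2.23.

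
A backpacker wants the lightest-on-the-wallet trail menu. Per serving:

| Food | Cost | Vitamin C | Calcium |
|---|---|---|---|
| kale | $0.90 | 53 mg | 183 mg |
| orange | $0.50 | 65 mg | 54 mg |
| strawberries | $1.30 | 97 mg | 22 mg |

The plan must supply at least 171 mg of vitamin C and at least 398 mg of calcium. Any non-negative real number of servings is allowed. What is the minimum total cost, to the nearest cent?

$2.22

At the optimum either one food covers both requirements or two foods hit both targets exactly; no other combination can be cheaper.
kale only: max(171/53, 398/183) = 3.226 servings → $2.90.
orange only: max(171/65, 398/54) = 7.37 servings → $3.69.
strawberries only: max(171/97, 398/22) = 18.09 servings → $23.52.
kale + orange with both tight: 1.842 servings and 1.129 servings → $2.22.
kale + strawberries with both tight: 2.101 servings and 0.615 servings → $2.69.
orange + strawberries: intersection lies outside the first quadrant.
So the least-cost plan costs $2.22.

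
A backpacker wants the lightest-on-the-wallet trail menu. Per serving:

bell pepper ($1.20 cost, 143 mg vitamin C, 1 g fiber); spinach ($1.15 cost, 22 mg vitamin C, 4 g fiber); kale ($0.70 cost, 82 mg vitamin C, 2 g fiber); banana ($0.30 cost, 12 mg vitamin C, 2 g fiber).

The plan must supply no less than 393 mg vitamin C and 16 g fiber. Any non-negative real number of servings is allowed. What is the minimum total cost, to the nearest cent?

$4.10

For a min-cost LP with two ≥-constraints, a basic feasible solution has at most two positive variables.
bell pepper only: max(393/143, 16/1) = 16 servings → $19.20.
spinach only: max(393/22, 16/4) = 17.86 servings → $20.54.
kale only: max(393/82, 16/2) = 8 servings → $5.60.
banana only: max(393/12, 16/2) = 32.75 servings → $9.82.
bell pepper + spinach with both tight: 2.218 servings and 3.445 servings → $6.62.
bell pepper + kale: intersection lies outside the first quadrant.
bell pepper + banana with both tight: 2.168 servings and 6.916 servings → $4.68.
spinach + kale with both tight: 1.852 servings and 4.296 servings → $5.14.
spinach + banana: intersection lies outside the first quadrant.
kale + banana with both tight: 4.243 servings and 3.757 servings → $4.10.
Cheapest feasible corner: $4.10.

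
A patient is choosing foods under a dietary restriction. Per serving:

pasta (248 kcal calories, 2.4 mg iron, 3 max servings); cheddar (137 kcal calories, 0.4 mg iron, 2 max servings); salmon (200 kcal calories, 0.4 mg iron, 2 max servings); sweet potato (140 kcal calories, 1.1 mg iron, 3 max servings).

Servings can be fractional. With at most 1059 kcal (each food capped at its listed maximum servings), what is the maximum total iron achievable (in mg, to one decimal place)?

Iron per kcal: pasta 0.009677, sweet potato 0.007857, cheddar 0.00292, salmon 0.002.
Take 3 servings of pasta: uses 744 kcal, +7.2 mg iron (running total 7.2 mg).
Take 2.25 servings of sweet potato: uses 315 kcal, +2.5 mg iron (running total 9.7 mg).
Filling greedily by iron-per-kcal is optimal for one linear limit, giving 9.7 mg.

9.7 mg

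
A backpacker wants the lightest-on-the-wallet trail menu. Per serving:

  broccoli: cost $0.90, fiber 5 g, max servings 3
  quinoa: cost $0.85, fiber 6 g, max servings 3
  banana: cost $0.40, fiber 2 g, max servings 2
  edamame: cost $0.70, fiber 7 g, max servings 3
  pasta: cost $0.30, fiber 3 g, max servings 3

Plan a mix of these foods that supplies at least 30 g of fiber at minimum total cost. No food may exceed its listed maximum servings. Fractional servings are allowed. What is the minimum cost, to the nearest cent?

$3.00

Cost per g of fiber: edamame $0.1000, pasta $0.1000, quinoa $0.1417, broccoli $0.1800, banana $0.2000.
Take 3 servings of edamame: +21.0 g fiber for $2.10 (total $2.10, still need 9.0 g).
Take 3 servings of pasta: +9.0 g fiber for $0.90 (total $3.00, still need 0.0 g).
Filling from the cheapest source first is optimal under one linear minimum: $3.00.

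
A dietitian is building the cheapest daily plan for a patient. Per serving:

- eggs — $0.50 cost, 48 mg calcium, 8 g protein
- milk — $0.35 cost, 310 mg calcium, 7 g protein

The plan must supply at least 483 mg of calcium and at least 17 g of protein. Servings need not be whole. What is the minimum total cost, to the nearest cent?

$0.85

For a min-cost LP with two ≥-constraints, a basic feasible solution has at most two positive variables.
eggs only: max(483/48, 17/8) = 10.06 servings → $5.03.
milk only: max(483/310, 17/7) = 2.429 servings → $0.85.
eggs + milk with both tight: 0.8811 servings and 1.422 servings → $0.94.
Cheapest feasible corner: $0.85.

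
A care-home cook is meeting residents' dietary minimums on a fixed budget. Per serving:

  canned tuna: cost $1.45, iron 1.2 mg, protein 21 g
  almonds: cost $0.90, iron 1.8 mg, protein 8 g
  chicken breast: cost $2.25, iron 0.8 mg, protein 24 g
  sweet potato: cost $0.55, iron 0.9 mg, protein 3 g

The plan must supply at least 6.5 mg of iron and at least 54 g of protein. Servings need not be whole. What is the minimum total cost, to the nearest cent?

$4.61

Minimising a linear cost over {iron ≥ 6.5, protein ≥ 54, servings ≥ 0} — the optimum is at a vertex, using one or two foods.
canned tuna only: max(6.5/1.2, 54/21) = 5.417 servings → $7.85.
almonds only: max(6.5/1.8, 54/8) = 6.75 servings → $6.08.
chicken breast only: max(6.5/0.8, 54/24) = 8.125 servings → $18.28.
sweet potato only: max(6.5/0.9, 54/3) = 18 servings → $9.90.
canned tuna + almonds with both tight: 1.603 servings and 2.543 servings → $4.61.
canned tuna + chicken breast: the both-tight solution has a negative serving — not a feasible corner.
canned tuna + sweet potato with both tight: 1.902 servings and 4.686 servings → $5.34.
almonds + chicken breast with both tight: 3.065 servings and 1.228 servings → $5.52.
almonds + sweet potato: the both-tight solution has a negative serving — not a feasible corner.
chicken breast + sweet potato with both tight: 1.516 servings and 5.875 servings → $6.64.
The minimum over all feasible corners is $4.61.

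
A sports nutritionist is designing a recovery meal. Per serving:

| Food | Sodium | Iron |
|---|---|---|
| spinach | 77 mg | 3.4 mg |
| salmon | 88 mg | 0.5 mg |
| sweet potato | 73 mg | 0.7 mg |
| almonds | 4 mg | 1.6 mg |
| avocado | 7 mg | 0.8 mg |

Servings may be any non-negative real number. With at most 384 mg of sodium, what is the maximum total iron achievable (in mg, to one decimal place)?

Iron per mg sodium: almonds 0.4, avocado 0.1143, spinach 0.04416, sweet potato 0.009589, salmon 0.005682.
With no serving limits, spend the whole sodium allowance on almonds: 384 mg / 4 mg × 1.6 mg = 153.6 mg.

153.6 mg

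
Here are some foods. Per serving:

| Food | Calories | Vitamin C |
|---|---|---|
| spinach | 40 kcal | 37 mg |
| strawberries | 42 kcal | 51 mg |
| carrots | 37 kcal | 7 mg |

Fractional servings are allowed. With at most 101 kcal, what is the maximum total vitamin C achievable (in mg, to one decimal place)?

122.6 mg

Vitamin C per kcal: strawberries 1.214, spinach 0.925, carrots 0.1892.
With no serving limits, spend the whole calories allowance on strawberries: 101 kcal / 42 kcal × 51 mg = 122.6 mg.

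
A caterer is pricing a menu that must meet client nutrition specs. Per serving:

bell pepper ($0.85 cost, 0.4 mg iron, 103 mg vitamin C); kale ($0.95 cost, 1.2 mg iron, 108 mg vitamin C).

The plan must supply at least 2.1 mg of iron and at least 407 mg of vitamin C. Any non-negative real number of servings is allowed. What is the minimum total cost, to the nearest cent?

$3.40

A basic optimal solution has at most two foods positive. Try each food alone and each pair with both targets met exactly.
bell pepper only: max(2.1/0.4, 407/103) = 5.25 servings → $4.46.
kale only: max(2.1/1.2, 407/108) = 3.769 servings → $3.58.
bell pepper + kale with both tight: 3.254 servings and 0.6654 servings → $3.40.
The minimum over all feasible corners is $3.40.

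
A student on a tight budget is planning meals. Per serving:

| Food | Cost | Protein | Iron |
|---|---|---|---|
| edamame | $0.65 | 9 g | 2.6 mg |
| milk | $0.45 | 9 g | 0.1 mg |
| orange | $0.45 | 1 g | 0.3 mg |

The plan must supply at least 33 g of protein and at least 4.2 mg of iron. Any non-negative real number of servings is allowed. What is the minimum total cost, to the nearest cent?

$1.96

An LP optimum is at a vertex; with two nutrient constraints at most two foods are used. Check each candidate.
edamame only: max(33/9, 4.2/2.6) = 3.667 servings → $2.38.
milk only: max(33/9, 4.2/0.1) = 42 servings → $18.90.
orange only: max(33/1, 4.2/0.3) = 33 servings → $14.85.
edamame + milk with both tight: 1.533 servings and 2.133 servings → $1.96.
edamame + orange: intersection lies outside the first quadrant.
milk + orange with both tight: 2.192 servings and 13.27 servings → $6.96.
So the least-cost plan costs $1.96.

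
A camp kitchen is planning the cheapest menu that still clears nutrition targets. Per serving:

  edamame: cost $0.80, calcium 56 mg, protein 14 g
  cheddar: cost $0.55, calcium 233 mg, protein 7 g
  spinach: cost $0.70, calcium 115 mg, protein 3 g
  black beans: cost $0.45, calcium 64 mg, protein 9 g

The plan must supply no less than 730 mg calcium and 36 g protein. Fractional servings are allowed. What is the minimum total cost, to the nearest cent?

$2.32

A basic optimal solution has at most two foods positive. Try each food alone and each pair with both targets met exactly.
edamame only: max(730/56, 36/14) = 13.04 servings → $10.43.
cheddar only: max(730/233, 36/7) = 5.143 servings → $2.83.
spinach only: max(730/115, 36/3) = 12 servings → $8.40.
black beans only: max(730/64, 36/9) = 11.41 servings → $5.13.
edamame + cheddar with both tight: 1.142 servings and 2.859 servings → $2.49.
edamame + spinach with both tight: 1.352 servings and 5.689 servings → $5.06.
edamame + black beans: intersection lies outside the first quadrant.
cheddar + spinach with both targets exact would need a negative amount; discard.
cheddar + black beans with both tight: 2.587 servings and 1.988 servings → $2.32.
spinach + black beans with both tight: 5.06 servings and 2.313 servings → $4.58.
So the least-cost plan costs $2.32.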